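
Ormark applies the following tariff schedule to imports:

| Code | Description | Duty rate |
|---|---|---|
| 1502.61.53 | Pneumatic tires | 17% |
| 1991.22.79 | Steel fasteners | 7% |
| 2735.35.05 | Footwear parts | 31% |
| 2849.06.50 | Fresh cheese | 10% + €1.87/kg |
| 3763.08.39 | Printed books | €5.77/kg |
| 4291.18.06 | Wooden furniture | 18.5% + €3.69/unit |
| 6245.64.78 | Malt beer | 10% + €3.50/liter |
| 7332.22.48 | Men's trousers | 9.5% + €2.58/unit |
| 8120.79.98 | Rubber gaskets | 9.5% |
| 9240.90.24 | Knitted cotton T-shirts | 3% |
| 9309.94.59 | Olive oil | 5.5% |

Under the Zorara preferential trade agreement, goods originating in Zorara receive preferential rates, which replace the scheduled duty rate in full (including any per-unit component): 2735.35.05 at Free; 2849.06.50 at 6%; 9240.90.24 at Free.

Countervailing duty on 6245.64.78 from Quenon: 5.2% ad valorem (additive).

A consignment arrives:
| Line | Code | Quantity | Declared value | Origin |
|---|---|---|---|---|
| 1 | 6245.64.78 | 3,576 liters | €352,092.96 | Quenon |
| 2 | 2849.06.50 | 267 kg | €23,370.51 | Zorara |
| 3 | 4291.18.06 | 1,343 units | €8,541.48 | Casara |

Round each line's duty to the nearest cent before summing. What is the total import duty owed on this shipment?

€73,972.20

Line 1 (6245.64.78, Quenon, 3,576 liters, €352,092.96):
Base rate for 6245.64.78 is 10% + €3.50/liter.
Additional duty on 6245.64.78 from Quenon: +5.2%. Applied ad valorem rate: 10% + 5.2% = 15.2%.
Duty = €352,092.96 × 15.2% + 3,576 × €3.50 = €66,034.13.
Line 2 (2849.06.50, Zorara, 267 kg, €23,370.51):
Base rate for 2849.06.50 is 10% + €1.87/kg.
Origin Zorara qualifies under the Ormark–Zorara agreement and 2849.06.50 is covered: preferential rate 6% applies instead.
Duty = €23,370.51 × 6% = €1,402.23.
Line 3 (4291.18.06, Casara, 1,343 units, €8,541.48):
Base rate for 4291.18.06 is 18.5% + €3.69/unit.
Duty = €8,541.48 × 18.5% + 1,343 × €3.69 = €6,535.84.
Total = €66,034.13 + €1,402.23 + €6,535.84 = €73,972.20.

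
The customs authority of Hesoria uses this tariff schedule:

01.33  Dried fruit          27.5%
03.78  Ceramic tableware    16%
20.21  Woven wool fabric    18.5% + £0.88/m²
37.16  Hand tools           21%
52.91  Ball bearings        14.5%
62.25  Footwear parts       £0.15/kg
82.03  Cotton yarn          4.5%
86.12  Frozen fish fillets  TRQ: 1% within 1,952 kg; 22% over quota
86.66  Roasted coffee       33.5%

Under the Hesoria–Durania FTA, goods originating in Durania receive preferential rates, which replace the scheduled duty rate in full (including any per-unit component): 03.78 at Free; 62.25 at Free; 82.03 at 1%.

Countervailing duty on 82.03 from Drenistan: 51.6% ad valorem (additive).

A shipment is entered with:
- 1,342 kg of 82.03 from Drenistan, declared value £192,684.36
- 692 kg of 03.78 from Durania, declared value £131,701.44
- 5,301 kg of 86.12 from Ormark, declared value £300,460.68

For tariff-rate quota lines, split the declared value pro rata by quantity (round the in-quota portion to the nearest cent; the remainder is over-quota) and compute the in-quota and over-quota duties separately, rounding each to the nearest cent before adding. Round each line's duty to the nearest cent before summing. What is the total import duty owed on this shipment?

£150,963.01

Line 1 (82.03, Drenistan, 1,342 kg, £192,684.36):
Base rate for 82.03 is 4.5%.
82.03 has an FTA preferential rate, but origin Drenistan is not Durania; base rate stands.
Additional duty on 82.03 from Drenistan: +51.6%. Applied ad valorem rate: 4.5% + 51.6% = 56.1%.
Duty = £192,684.36 × 56.1% = £108,095.93.
Line 2 (03.78, Durania, 692 kg, £131,701.44):
Base rate for 03.78 is 16%.
Origin Durania qualifies under the Hesoria–Durania agreement and 03.78 is covered: preferential rate Free applies instead.
Duty = £131,701.44 × 0% = £0.00.
Line 3 (86.12, Ormark, 5,301 kg, £300,460.68):
Code 86.12 is under a tariff-rate quota (threshold 1,952 kg). In-quota: 1,952 kg at 1%; over-quota: 3,349 kg at 22%.
Pro-rata value split: in-quota = £300,460.68 × 1,952/5,301 = £110,639.36; over-quota = £300,460.68 − £110,639.36 = £189,821.32.
In-quota duty = £110,639.36 × 1% = £1,106.39. Over-quota duty = £189,821.32 × 22% = £41,760.69.
Line duty = £1,106.39 + £41,760.69 = £42,867.08.
Total = £108,095.93 + £0.00 + £42,867.08 = £150,963.01.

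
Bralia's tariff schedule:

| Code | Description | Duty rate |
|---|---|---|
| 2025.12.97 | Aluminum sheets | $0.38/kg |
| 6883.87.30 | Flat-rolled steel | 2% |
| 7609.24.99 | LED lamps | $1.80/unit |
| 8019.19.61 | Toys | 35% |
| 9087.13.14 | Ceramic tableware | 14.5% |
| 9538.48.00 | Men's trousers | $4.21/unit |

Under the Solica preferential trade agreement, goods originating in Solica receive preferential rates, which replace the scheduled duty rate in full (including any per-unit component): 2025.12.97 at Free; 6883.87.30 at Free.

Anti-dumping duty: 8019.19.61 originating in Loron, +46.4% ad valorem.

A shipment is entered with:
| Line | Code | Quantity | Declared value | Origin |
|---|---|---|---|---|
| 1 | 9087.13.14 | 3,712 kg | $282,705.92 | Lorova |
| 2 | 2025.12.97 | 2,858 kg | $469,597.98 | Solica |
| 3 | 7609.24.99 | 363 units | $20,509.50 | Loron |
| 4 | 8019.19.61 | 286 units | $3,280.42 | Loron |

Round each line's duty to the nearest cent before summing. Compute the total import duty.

Line 1 (9087.13.14, Lorova, 3,712 kg, $282,705.92):
Base rate for 9087.13.14 is 14.5%.
Duty = $282,705.92 × 14.5% = $40,992.36.
Line 2 (2025.12.97, Solica, 2,858 kg, $469,597.98):
Base rate for 2025.12.97 is $0.38/kg.
Origin Solica qualifies under the Bralia–Solica agreement and 2025.12.97 is covered: preferential rate Free applies instead.
Duty = $469,597.98 × 0% = $0.00.
Line 3 (7609.24.99, Loron, 363 units, $20,509.50):
Base rate for 7609.24.99 is $1.80/unit.
Duty = 363 × $1.80 = $653.40.
Line 4 (8019.19.61, Loron, 286 units, $3,280.42):
Base rate for 8019.19.61 is 35%.
Additional duty on 8019.19.61 from Loron: +46.4%. Applied ad valorem rate: 35% + 46.4% = 81.4%.
Duty = $3,280.42 × 81.4% = $2,670.26.
Total = $40,992.36 + $0.00 + $653.40 + $2,670.26 = $44,316.02.

$44,316.02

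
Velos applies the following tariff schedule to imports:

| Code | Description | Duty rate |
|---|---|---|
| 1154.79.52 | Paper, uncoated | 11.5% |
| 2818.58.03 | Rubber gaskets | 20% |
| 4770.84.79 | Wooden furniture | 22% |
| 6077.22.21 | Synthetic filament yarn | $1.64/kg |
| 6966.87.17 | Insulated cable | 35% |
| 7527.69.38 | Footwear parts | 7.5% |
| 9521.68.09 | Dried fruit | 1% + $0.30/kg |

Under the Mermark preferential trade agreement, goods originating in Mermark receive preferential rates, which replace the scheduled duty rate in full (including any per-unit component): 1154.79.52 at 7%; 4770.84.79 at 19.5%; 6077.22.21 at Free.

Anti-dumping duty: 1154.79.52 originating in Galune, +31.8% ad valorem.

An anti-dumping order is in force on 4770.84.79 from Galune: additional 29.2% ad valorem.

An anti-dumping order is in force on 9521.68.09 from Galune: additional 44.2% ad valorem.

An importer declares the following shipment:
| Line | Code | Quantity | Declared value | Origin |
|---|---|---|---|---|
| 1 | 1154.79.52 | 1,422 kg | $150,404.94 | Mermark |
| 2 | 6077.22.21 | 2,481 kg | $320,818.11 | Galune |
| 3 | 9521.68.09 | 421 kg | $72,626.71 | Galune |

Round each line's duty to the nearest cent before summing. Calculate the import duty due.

Line 1 (1154.79.52, Mermark, 1,422 kg, $150,404.94):
Base rate for 1154.79.52 is 11.5%.
Origin Mermark qualifies under the Velos–Mermark agreement and 1154.79.52 is covered: preferential rate 7% applies instead.
The additional-duty order on 1154.79.52 targets Galune, not Mermark; it does not apply.
Duty = $150,404.94 × 7% = $10,528.35.
Line 2 (6077.22.21, Galune, 2,481 kg, $320,818.11):
Base rate for 6077.22.21 is $1.64/kg.
6077.22.21 has an FTA preferential rate, but origin Galune is not Mermark; base rate stands.
Duty = 2,481 × $1.64 = $4,068.84.
Line 3 (9521.68.09, Galune, 421 kg, $72,626.71):
Base rate for 9521.68.09 is 1% + $0.30/kg.
Additional duty on 9521.68.09 from Galune: +44.2%. Applied ad valorem rate: 1% + 44.2% = 45.2%.
Duty = $72,626.71 × 45.2% + 421 × $0.30 = $32,953.57.
Total = $10,528.35 + $4,068.84 + $32,953.57 = $47,550.76.

$47,550.76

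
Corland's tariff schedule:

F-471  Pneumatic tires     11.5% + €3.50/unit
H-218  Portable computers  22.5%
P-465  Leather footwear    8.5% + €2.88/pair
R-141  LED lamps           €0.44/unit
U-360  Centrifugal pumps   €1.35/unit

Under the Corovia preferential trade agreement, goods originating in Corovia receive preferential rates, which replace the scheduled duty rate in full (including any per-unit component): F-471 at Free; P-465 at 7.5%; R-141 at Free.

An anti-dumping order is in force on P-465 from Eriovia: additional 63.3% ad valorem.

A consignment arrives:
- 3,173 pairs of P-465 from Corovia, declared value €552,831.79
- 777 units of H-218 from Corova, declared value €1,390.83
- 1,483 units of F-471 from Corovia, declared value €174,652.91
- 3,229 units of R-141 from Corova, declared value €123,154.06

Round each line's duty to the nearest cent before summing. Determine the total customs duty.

Line 1 (P-465, Corovia, 3,173 pairs, €552,831.79):
Base rate for P-465 is 8.5% + €2.88/pair.
Origin Corovia qualifies under the Corland–Corovia agreement and P-465 is covered: preferential rate 7.5% applies instead.
The additional-duty order on P-465 targets Eriovia, not Corovia; it does not apply.
Duty = €552,831.79 × 7.5% = €41,462.38.
Line 2 (H-218, Corova, 777 units, €1,390.83):
Base rate for H-218 is 22.5%.
Duty = €1,390.83 × 22.5% = €312.94.
Line 3 (F-471, Corovia, 1,483 units, €174,652.91):
Base rate for F-471 is 11.5% + €3.50/unit.
Origin Corovia qualifies under the Corland–Corovia agreement and F-471 is covered: preferential rate Free applies instead.
Duty = €174,652.91 × 0% = €0.00.
Line 4 (R-141, Corova, 3,229 units, €123,154.06):
Base rate for R-141 is €0.44/unit.
R-141 has an FTA preferential rate, but origin Corova is not Corovia; base rate stands.
Duty = 3,229 × €0.44 = €1,420.76.
Total = €41,462.38 + €312.94 + €0.00 + €1,420.76 = €43,196.08.

€43,196.08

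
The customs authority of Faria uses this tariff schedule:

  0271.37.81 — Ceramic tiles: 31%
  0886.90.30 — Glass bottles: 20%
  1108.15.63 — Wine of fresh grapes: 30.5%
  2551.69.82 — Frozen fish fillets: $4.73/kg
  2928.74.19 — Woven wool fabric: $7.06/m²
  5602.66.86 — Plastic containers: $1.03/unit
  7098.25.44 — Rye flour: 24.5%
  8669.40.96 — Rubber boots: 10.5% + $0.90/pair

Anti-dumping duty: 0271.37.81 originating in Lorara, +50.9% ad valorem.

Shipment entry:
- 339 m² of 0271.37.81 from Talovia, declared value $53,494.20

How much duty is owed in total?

Line 1 (0271.37.81, Talovia, 339 m², $53,494.20):
Base rate for 0271.37.81 is 31%.
The additional-duty order on 0271.37.81 targets Lorara, not Talovia; it does not apply.
Duty = $53,494.20 × 31% = $16,583.20.

$16,583.20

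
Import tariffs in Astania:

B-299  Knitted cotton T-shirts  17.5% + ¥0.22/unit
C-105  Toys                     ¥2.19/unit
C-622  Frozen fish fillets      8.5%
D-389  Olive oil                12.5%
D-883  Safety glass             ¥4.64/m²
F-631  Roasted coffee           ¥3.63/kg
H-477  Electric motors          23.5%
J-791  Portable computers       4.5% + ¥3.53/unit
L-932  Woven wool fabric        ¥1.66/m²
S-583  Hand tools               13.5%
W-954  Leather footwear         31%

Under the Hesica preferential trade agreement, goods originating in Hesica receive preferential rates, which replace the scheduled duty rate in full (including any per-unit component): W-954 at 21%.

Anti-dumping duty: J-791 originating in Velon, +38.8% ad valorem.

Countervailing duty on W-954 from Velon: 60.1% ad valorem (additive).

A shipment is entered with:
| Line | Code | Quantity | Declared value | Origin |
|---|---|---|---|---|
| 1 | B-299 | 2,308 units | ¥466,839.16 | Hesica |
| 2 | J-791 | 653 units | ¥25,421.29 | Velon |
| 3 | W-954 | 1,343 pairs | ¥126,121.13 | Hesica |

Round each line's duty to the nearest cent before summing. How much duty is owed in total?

¥122,002.56

Line 1 (B-299, Hesica, 2,308 units, ¥466,839.16):
Base rate for B-299 is 17.5% + ¥0.22/unit.
Origin Hesica is the FTA partner but B-299 is not on the preference list; base rate stands.
Duty = ¥466,839.16 × 17.5% + 2,308 × ¥0.22 = ¥82,204.61.
Line 2 (J-791, Velon, 653 units, ¥25,421.29):
Base rate for J-791 is 4.5% + ¥3.53/unit.
Additional duty on J-791 from Velon: +38.8%. Applied ad valorem rate: 4.5% + 38.8% = 43.3%.
Duty = ¥25,421.29 × 43.3% + 653 × ¥3.53 = ¥13,312.51.
Line 3 (W-954, Hesica, 1,343 pairs, ¥126,121.13):
Base rate for W-954 is 31%.
Origin Hesica qualifies under the Astania–Hesica agreement and W-954 is covered: preferential rate 21% applies instead.
The additional-duty order on W-954 targets Velon, not Hesica; it does not apply.
Duty = ¥126,121.13 × 21% = ¥26,485.44.
Total = ¥82,204.61 + ¥13,312.51 + ¥26,485.44 = ¥122,002.56.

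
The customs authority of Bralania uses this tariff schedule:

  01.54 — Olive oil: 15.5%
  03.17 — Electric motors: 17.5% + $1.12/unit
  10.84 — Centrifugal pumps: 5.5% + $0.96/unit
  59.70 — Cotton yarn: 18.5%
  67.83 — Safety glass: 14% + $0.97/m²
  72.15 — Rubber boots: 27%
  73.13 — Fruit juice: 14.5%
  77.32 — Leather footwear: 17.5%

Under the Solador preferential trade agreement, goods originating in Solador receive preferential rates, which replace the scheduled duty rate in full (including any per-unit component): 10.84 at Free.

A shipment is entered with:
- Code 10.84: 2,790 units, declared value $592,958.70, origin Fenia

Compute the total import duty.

Line 1 (10.84, Fenia, 2,790 units, $592,958.70):
Base rate for 10.84 is 5.5% + $0.96/unit.
10.84 has an FTA preferential rate, but origin Fenia is not Solador; base rate stands.
Duty = $592,958.70 × 5.5% + 2,790 × $0.96 = $35,291.13.

$35,291.13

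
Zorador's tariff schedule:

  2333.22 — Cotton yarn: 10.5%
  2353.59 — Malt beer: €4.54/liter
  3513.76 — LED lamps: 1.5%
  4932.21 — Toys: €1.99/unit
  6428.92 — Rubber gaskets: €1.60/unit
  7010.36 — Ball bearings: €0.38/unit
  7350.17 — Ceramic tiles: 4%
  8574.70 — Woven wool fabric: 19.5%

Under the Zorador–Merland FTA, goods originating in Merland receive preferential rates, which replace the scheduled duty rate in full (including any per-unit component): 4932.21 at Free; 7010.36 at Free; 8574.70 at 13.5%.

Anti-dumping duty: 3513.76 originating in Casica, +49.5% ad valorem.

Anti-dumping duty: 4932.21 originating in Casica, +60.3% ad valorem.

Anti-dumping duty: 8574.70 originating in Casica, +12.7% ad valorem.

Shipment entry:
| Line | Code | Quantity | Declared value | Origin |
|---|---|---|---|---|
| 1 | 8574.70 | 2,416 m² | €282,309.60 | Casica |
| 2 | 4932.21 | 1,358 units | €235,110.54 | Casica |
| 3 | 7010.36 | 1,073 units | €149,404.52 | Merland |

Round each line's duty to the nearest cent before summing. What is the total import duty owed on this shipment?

Line 1 (8574.70, Casica, 2,416 m², €282,309.60):
Base rate for 8574.70 is 19.5%.
8574.70 has an FTA preferential rate, but origin Casica is not Merland; base rate stands.
Additional duty on 8574.70 from Casica: +12.7%. Applied ad valorem rate: 19.5% + 12.7% = 32.2%.
Duty = €282,309.60 × 32.2% = €90,903.69.
Line 2 (4932.21, Casica, 1,358 units, €235,110.54):
Base rate for 4932.21 is €1.99/unit.
4932.21 has an FTA preferential rate, but origin Casica is not Merland; base rate stands.
Additional duty on 4932.21 from Casica: +60.3% ad valorem. Applied ad valorem rate = 60.3%.
Duty = €235,110.54 × 60.3% + 1,358 × €1.99 = €144,474.08.
Line 3 (7010.36, Merland, 1,073 units, €149,404.52):
Base rate for 7010.36 is €0.38/unit.
Origin Merland qualifies under the Zorador–Merland agreement and 7010.36 is covered: preferential rate Free applies instead.
Duty = €149,404.52 × 0% = €0.00.
Total = €90,903.69 + €144,474.08 + €0.00 = €235,377.77.

€235,377.77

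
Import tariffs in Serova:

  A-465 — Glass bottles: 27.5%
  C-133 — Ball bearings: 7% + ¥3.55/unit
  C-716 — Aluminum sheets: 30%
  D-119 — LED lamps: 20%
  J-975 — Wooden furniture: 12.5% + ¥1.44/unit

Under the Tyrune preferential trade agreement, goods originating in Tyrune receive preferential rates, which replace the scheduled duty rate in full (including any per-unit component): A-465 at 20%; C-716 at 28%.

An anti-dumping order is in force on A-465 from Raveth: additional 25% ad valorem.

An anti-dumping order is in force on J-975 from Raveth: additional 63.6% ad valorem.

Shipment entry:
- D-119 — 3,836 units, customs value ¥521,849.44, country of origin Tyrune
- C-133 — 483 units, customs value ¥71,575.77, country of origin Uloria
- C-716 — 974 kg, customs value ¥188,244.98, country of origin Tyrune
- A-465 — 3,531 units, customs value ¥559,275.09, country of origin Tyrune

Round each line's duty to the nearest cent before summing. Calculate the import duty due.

Line 1 (D-119, Tyrune, 3,836 units, ¥521,849.44):
Base rate for D-119 is 20%.
Origin Tyrune is the FTA partner but D-119 is not on the preference list; base rate stands.
Duty = ¥521,849.44 × 20% = ¥104,369.89.
Line 2 (C-133, Uloria, 483 units, ¥71,575.77):
Base rate for C-133 is 7% + ¥3.55/unit.
Duty = ¥71,575.77 × 7% + 483 × ¥3.55 = ¥6,724.95.
Line 3 (C-716, Tyrune, 974 kg, ¥188,244.98):
Base rate for C-716 is 30%.
Origin Tyrune qualifies under the Serova–Tyrune agreement and C-716 is covered: preferential rate 28% applies instead.
Duty = ¥188,244.98 × 28% = ¥52,708.59.
Line 4 (A-465, Tyrune, 3,531 units, ¥559,275.09):
Base rate for A-465 is 27.5%.
Origin Tyrune qualifies under the Serova–Tyrune agreement and A-465 is covered: preferential rate 20% applies instead.
The additional-duty order on A-465 targets Raveth, not Tyrune; it does not apply.
Duty = ¥559,275.09 × 20% = ¥111,855.02.
Total = ¥104,369.89 + ¥6,724.95 + ¥52,708.59 + ¥111,855.02 = ¥275,658.45.

¥275,658.45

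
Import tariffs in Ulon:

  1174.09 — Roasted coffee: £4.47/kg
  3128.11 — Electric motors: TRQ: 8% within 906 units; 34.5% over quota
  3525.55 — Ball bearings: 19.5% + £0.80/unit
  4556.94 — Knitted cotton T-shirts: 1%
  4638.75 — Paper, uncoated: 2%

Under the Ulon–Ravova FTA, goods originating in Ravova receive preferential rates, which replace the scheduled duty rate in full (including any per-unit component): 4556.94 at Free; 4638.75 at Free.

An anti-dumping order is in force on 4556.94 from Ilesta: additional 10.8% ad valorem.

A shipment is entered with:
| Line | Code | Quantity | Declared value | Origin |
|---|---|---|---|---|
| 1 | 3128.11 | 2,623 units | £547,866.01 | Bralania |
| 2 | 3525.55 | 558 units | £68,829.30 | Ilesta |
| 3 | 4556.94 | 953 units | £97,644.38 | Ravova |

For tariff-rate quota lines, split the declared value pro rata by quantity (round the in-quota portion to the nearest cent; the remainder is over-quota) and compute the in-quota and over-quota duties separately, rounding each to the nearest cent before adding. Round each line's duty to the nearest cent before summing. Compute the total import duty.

Line 1 (3128.11, Bralania, 2,623 units, £547,866.01):
Code 3128.11 is under a tariff-rate quota (threshold 906 units). In-quota: 906 units at 8%; over-quota: 1,717 units at 34.5%.
Pro-rata value split: in-quota = £547,866.01 × 906/2,623 = £189,236.22; over-quota = £547,866.01 − £189,236.22 = £358,629.79.
In-quota duty = £189,236.22 × 8% = £15,138.90. Over-quota duty = £358,629.79 × 34.5% = £123,727.28.
Line duty = £15,138.90 + £123,727.28 = £138,866.18.
Line 2 (3525.55, Ilesta, 558 units, £68,829.30):
Base rate for 3525.55 is 19.5% + £0.80/unit.
Duty = £68,829.30 × 19.5% + 558 × £0.80 = £13,868.11.
Line 3 (4556.94, Ravova, 953 units, £97,644.38):
Base rate for 4556.94 is 1%.
Origin Ravova qualifies under the Ulon–Ravova agreement and 4556.94 is covered: preferential rate Free applies instead.
The additional-duty order on 4556.94 targets Ilesta, not Ravova; it does not apply.
Duty = £97,644.38 × 0% = £0.00.
Total = £138,866.18 + £13,868.11 + £0.00 = £152,734.29.

£152,734.29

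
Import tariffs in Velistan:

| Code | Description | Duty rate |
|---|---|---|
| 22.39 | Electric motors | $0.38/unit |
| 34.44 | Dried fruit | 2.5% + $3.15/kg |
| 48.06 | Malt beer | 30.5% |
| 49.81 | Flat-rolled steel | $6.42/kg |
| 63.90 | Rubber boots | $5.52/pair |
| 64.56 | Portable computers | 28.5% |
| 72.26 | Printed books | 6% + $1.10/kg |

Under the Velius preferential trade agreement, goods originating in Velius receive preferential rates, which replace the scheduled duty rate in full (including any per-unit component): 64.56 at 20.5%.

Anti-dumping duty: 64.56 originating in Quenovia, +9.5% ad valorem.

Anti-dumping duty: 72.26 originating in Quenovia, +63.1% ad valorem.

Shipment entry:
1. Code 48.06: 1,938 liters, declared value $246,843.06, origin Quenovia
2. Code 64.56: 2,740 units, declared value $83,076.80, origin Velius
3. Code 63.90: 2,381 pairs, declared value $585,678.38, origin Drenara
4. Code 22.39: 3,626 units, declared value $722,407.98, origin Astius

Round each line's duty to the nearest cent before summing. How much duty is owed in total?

$106,838.87

Line 1 (48.06, Quenovia, 1,938 liters, $246,843.06):
Base rate for 48.06 is 30.5%.
Duty = $246,843.06 × 30.5% = $75,287.13.
Line 2 (64.56, Velius, 2,740 units, $83,076.80):
Base rate for 64.56 is 28.5%.
Origin Velius qualifies under the Velistan–Velius agreement and 64.56 is covered: preferential rate 20.5% applies instead.
The additional-duty order on 64.56 targets Quenovia, not Velius; it does not apply.
Duty = $83,076.80 × 20.5% = $17,030.74.
Line 3 (63.90, Drenara, 2,381 pairs, $585,678.38):
Base rate for 63.90 is $5.52/pair.
Duty = 2,381 × $5.52 = $13,143.12.
Line 4 (22.39, Astius, 3,626 units, $722,407.98):
Base rate for 22.39 is $0.38/unit.
Duty = 3,626 × $0.38 = $1,377.88.
Total = $75,287.13 + $17,030.74 + $13,143.12 + $1,377.88 = $106,838.87.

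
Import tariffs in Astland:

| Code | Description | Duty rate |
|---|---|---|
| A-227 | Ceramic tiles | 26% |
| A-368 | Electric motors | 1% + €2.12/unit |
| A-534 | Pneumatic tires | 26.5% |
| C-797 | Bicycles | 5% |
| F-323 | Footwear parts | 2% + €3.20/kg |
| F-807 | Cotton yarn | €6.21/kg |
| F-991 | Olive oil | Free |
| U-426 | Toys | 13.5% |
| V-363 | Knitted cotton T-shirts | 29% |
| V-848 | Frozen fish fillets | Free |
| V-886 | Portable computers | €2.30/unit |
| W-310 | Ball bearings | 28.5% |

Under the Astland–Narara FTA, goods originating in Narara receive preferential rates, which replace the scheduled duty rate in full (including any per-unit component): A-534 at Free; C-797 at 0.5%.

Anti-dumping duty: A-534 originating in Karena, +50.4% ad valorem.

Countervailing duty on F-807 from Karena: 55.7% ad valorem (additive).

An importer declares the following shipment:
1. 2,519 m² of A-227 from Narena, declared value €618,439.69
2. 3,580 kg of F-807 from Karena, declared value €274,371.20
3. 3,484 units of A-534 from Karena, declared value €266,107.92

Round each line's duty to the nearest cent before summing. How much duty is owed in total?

€540,487.87

Line 1 (A-227, Narena, 2,519 m², €618,439.69):
Base rate for A-227 is 26%.
Duty = €618,439.69 × 26% = €160,794.32.
Line 2 (F-807, Karena, 3,580 kg, €274,371.20):
Base rate for F-807 is €6.21/kg.
Additional duty on F-807 from Karena: +55.7% ad valorem. Applied ad valorem rate = 55.7%.
Duty = €274,371.20 × 55.7% + 3,580 × €6.21 = €175,056.56.
Line 3 (A-534, Karena, 3,484 units, €266,107.92):
Base rate for A-534 is 26.5%.
A-534 has an FTA preferential rate, but origin Karena is not Narara; base rate stands.
Additional duty on A-534 from Karena: +50.4%. Applied ad valorem rate: 26.5% + 50.4% = 76.9%.
Duty = €266,107.92 × 76.9% = €204,636.99.
Total = €160,794.32 + €175,056.56 + €204,636.99 = €540,487.87.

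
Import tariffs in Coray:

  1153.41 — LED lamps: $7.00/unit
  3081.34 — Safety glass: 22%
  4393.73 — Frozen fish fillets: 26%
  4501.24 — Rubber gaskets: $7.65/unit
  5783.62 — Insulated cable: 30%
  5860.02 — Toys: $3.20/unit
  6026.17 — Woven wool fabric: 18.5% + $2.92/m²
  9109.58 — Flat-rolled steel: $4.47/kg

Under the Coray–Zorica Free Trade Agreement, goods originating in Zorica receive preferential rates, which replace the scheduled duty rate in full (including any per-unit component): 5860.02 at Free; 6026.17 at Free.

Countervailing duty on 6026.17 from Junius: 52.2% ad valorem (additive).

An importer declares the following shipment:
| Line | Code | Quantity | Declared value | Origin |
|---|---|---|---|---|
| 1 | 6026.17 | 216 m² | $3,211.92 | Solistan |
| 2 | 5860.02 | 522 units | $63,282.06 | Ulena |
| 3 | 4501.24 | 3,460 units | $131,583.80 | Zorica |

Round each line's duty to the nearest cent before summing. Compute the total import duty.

$29,364.33

Line 1 (6026.17, Solistan, 216 m², $3,211.92):
Base rate for 6026.17 is 18.5% + $2.92/m².
6026.17 has an FTA preferential rate, but origin Solistan is not Zorica; base rate stands.
The additional-duty order on 6026.17 targets Junius, not Solistan; it does not apply.
Duty = $3,211.92 × 18.5% + 216 × $2.92 = $1,224.93.
Line 2 (5860.02, Ulena, 522 units, $63,282.06):
Base rate for 5860.02 is $3.20/unit.
5860.02 has an FTA preferential rate, but origin Ulena is not Zorica; base rate stands.
Duty = 522 × $3.20 = $1,670.40.
Line 3 (4501.24, Zorica, 3,460 units, $131,583.80):
Base rate for 4501.24 is $7.65/unit.
Origin Zorica is the FTA partner but 4501.24 is not on the preference list; base rate stands.
Duty = 3,460 × $7.65 = $26,469.00.
Total = $1,224.93 + $1,670.40 + $26,469.00 = $29,364.33.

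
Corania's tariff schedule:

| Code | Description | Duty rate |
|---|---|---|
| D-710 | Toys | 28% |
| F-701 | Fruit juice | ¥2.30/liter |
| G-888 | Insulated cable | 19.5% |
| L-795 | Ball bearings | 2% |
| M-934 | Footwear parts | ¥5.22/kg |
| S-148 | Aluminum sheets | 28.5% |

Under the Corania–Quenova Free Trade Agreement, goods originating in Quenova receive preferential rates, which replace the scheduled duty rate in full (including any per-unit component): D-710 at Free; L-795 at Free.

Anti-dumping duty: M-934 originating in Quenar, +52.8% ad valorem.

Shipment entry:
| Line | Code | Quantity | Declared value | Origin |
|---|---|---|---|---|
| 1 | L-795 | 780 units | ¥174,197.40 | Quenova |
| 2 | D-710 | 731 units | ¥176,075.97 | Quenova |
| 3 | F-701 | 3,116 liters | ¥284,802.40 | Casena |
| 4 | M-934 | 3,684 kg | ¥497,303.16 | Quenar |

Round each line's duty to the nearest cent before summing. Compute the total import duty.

Line 1 (L-795, Quenova, 780 units, ¥174,197.40):
Base rate for L-795 is 2%.
Origin Quenova qualifies under the Corania–Quenova agreement and L-795 is covered: preferential rate Free applies instead.
Duty = ¥174,197.40 × 0% = ¥0.00.
Line 2 (D-710, Quenova, 731 units, ¥176,075.97):
Base rate for D-710 is 28%.
Origin Quenova qualifies under the Corania–Quenova agreement and D-710 is covered: preferential rate Free applies instead.
Duty = ¥176,075.97 × 0% = ¥0.00.
Line 3 (F-701, Casena, 3,116 liters, ¥284,802.40):
Base rate for F-701 is ¥2.30/liter.
Duty = 3,116 × ¥2.30 = ¥7,166.80.
Line 4 (M-934, Quenar, 3,684 kg, ¥497,303.16):
Base rate for M-934 is ¥5.22/kg.
Additional duty on M-934 from Quenar: +52.8% ad valorem. Applied ad valorem rate = 52.8%.
Duty = ¥497,303.16 × 52.8% + 3,684 × ¥5.22 = ¥281,806.55.
Total = ¥0.00 + ¥0.00 + ¥7,166.80 + ¥281,806.55 = ¥288,973.35.

¥288,973.35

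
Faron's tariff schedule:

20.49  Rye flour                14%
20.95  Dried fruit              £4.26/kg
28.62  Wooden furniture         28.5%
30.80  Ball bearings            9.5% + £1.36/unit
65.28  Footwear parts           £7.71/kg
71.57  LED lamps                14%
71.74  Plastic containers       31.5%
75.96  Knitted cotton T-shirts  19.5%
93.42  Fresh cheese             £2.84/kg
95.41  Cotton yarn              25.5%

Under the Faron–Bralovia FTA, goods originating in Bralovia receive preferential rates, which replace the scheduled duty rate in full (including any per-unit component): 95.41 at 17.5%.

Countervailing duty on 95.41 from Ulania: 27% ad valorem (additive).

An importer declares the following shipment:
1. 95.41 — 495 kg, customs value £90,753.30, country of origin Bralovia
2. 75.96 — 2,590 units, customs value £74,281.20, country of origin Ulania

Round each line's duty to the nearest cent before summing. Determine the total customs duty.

Line 1 (95.41, Bralovia, 495 kg, £90,753.30):
Base rate for 95.41 is 25.5%.
Origin Bralovia qualifies under the Faron–Bralovia agreement and 95.41 is covered: preferential rate 17.5% applies instead.
The additional-duty order on 95.41 targets Ulania, not Bralovia; it does not apply.
Duty = £90,753.30 × 17.5% = £15,881.83.
Line 2 (75.96, Ulania, 2,590 units, £74,281.20):
Base rate for 75.96 is 19.5%.
Duty = £74,281.20 × 19.5% = £14,484.83.
Total = £15,881.83 + £14,484.83 = £30,366.66.

£30,366.66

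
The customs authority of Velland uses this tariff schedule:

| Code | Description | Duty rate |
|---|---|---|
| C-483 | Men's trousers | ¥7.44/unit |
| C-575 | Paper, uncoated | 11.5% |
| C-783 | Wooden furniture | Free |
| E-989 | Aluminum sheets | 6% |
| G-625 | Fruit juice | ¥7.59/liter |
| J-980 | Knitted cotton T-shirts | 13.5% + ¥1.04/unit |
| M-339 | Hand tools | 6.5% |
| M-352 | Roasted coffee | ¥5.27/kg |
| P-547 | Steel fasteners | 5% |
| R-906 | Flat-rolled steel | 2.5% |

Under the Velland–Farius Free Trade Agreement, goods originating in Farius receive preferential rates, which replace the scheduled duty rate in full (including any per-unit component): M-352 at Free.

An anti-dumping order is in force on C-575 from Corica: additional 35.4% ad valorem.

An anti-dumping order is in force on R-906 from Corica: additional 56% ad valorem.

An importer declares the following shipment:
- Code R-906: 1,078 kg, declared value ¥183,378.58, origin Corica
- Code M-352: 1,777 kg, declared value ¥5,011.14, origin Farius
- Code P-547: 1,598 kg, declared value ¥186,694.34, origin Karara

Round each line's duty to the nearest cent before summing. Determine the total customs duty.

¥116,611.19

Line 1 (R-906, Corica, 1,078 kg, ¥183,378.58):
Base rate for R-906 is 2.5%.
Additional duty on R-906 from Corica: +56%. Applied ad valorem rate: 2.5% + 56% = 58.5%.
Duty = ¥183,378.58 × 58.5% = ¥107,276.47.
Line 2 (M-352, Farius, 1,777 kg, ¥5,011.14):
Base rate for M-352 is ¥5.27/kg.
Origin Farius qualifies under the Velland–Farius agreement and M-352 is covered: preferential rate Free applies instead.
Duty = ¥5,011.14 × 0% = ¥0.00.
Line 3 (P-547, Karara, 1,598 kg, ¥186,694.34):
Base rate for P-547 is 5%.
Duty = ¥186,694.34 × 5% = ¥9,334.72.
Total = ¥107,276.47 + ¥0.00 + ¥9,334.72 = ¥116,611.19.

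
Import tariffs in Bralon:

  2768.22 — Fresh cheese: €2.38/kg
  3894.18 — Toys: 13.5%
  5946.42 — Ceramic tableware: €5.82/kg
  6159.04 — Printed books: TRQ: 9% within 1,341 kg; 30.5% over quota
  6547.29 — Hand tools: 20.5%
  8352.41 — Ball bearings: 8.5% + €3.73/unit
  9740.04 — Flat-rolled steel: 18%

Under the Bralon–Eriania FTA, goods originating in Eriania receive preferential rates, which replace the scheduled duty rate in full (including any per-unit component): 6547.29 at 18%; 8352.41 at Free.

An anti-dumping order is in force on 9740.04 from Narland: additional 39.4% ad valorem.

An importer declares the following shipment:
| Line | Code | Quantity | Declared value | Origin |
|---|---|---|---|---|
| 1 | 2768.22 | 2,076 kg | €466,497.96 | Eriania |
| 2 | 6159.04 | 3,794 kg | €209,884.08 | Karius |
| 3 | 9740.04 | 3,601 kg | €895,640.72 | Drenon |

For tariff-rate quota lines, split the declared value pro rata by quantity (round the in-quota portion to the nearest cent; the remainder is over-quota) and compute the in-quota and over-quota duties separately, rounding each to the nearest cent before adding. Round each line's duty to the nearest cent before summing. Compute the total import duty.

€214,221.27

Line 1 (2768.22, Eriania, 2,076 kg, €466,497.96):
Base rate for 2768.22 is €2.38/kg.
Origin Eriania is the FTA partner but 2768.22 is not on the preference list; base rate stands.
Duty = 2,076 × €2.38 = €4,940.88.
Line 2 (6159.04, Karius, 3,794 kg, €209,884.08):
Code 6159.04 is under a tariff-rate quota (threshold 1,341 kg). In-quota: 1,341 kg at 9%; over-quota: 2,453 kg at 30.5%.
Pro-rata value split: in-quota = €209,884.08 × 1,341/3,794 = €74,184.12; over-quota = €209,884.08 − €74,184.12 = €135,699.96.
In-quota duty = €74,184.12 × 9% = €6,676.57. Over-quota duty = €135,699.96 × 30.5% = €41,388.49.
Line duty = €6,676.57 + €41,388.49 = €48,065.06.
Line 3 (9740.04, Drenon, 3,601 kg, €895,640.72):
Base rate for 9740.04 is 18%.
The additional-duty order on 9740.04 targets Narland, not Drenon; it does not apply.
Duty = €895,640.72 × 18% = €161,215.33.
Total = €4,940.88 + €48,065.06 + €161,215.33 = €214,221.27.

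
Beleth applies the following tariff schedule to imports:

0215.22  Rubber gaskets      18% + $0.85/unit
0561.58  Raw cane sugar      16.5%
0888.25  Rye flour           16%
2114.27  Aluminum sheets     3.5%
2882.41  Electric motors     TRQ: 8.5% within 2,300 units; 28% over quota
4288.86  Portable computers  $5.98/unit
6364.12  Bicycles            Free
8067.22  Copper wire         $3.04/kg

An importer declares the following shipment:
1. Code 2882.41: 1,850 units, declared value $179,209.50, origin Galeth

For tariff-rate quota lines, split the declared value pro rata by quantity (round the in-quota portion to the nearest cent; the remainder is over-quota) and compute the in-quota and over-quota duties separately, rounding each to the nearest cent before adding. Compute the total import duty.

Line 1 (2882.41, Galeth, 1,850 units, $179,209.50):
Code 2882.41 is under a tariff-rate quota (threshold 2,300 units). Quantity 1,850 units is within the quota, so the in-quota rate 8.5% applies to the full value.
Duty = $179,209.50 × 8.5% = $15,232.81.

$15,232.81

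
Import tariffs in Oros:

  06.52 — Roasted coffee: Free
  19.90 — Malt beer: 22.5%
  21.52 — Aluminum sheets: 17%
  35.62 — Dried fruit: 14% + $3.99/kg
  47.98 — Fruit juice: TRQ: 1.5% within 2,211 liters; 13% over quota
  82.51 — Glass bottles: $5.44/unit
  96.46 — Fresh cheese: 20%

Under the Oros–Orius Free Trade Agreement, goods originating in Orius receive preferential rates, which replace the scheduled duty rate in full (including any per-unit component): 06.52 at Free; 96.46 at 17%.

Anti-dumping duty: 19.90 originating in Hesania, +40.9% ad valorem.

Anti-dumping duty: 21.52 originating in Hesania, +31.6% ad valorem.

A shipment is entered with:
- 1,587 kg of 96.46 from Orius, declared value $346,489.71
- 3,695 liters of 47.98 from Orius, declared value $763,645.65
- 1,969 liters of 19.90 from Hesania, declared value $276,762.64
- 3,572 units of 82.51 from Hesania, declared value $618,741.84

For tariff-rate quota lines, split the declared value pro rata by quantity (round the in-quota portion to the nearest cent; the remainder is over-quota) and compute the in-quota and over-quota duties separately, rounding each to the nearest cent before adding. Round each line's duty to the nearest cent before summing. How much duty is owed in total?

Line 1 (96.46, Orius, 1,587 kg, $346,489.71):
Base rate for 96.46 is 20%.
Origin Orius qualifies under the Oros–Orius agreement and 96.46 is covered: preferential rate 17% applies instead.
Duty = $346,489.71 × 17% = $58,903.25.
Line 2 (47.98, Orius, 3,695 liters, $763,645.65):
Code 47.98 is under a tariff-rate quota (threshold 2,211 liters). In-quota: 2,211 liters at 1.5%; over-quota: 1,484 liters at 13%.
Pro-rata value split: in-quota = $763,645.65 × 2,211/3,695 = $456,947.37; over-quota = $763,645.65 − $456,947.37 = $306,698.28.
In-quota duty = $456,947.37 × 1.5% = $6,854.21. Over-quota duty = $306,698.28 × 13% = $39,870.78.
Line duty = $6,854.21 + $39,870.78 = $46,724.99.
Line 3 (19.90, Hesania, 1,969 liters, $276,762.64):
Base rate for 19.90 is 22.5%.
Additional duty on 19.90 from Hesania: +40.9%. Applied ad valorem rate: 22.5% + 40.9% = 63.4%.
Duty = $276,762.64 × 63.4% = $175,467.51.
Line 4 (82.51, Hesania, 3,572 units, $618,741.84):
Base rate for 82.51 is $5.44/unit.
Duty = 3,572 × $5.44 = $19,431.68.
Total = $58,903.25 + $46,724.99 + $175,467.51 + $19,431.68 = $300,527.43.

$300,527.43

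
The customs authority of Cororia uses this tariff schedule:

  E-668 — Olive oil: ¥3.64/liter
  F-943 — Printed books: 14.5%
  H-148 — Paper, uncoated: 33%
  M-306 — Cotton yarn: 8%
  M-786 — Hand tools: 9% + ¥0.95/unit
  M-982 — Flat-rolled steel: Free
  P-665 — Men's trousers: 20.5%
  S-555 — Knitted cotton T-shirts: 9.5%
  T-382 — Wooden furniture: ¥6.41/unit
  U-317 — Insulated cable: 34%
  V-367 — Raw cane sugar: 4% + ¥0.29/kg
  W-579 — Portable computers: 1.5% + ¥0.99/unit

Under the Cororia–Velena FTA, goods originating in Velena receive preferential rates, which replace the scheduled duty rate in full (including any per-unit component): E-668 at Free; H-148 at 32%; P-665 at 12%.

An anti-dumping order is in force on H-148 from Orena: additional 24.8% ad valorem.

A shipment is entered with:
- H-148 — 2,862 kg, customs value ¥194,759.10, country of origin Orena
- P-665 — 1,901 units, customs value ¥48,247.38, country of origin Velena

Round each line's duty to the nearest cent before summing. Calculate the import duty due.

Line 1 (H-148, Orena, 2,862 kg, ¥194,759.10):
Base rate for H-148 is 33%.
H-148 has an FTA preferential rate, but origin Orena is not Velena; base rate stands.
Additional duty on H-148 from Orena: +24.8%. Applied ad valorem rate: 33% + 24.8% = 57.8%.
Duty = ¥194,759.10 × 57.8% = ¥112,570.76.
Line 2 (P-665, Velena, 1,901 units, ¥48,247.38):
Base rate for P-665 is 20.5%.
Origin Velena qualifies under the Cororia–Velena agreement and P-665 is covered: preferential rate 12% applies instead.
Duty = ¥48,247.38 × 12% = ¥5,789.69.
Total = ¥112,570.76 + ¥5,789.69 = ¥118,360.45.

¥118,360.45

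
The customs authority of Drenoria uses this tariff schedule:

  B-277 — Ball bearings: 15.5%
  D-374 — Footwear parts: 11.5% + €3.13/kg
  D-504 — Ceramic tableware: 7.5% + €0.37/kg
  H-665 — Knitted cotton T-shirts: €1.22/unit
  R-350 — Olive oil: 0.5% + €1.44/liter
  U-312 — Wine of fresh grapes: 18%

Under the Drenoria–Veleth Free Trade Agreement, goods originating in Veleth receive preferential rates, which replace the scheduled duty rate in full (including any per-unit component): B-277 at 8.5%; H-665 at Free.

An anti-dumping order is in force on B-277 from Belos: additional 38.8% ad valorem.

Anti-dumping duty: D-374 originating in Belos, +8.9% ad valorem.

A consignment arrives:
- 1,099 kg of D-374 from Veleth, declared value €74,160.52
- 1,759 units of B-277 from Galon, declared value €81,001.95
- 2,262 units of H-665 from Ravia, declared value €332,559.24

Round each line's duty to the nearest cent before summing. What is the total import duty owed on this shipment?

Line 1 (D-374, Veleth, 1,099 kg, €74,160.52):
Base rate for D-374 is 11.5% + €3.13/kg.
Origin Veleth is the FTA partner but D-374 is not on the preference list; base rate stands.
The additional-duty order on D-374 targets Belos, not Veleth; it does not apply.
Duty = €74,160.52 × 11.5% + 1,099 × €3.13 = €11,968.33.
Line 2 (B-277, Galon, 1,759 units, €81,001.95):
Base rate for B-277 is 15.5%.
B-277 has an FTA preferential rate, but origin Galon is not Veleth; base rate stands.
The additional-duty order on B-277 targets Belos, not Galon; it does not apply.
Duty = €81,001.95 × 15.5% = €12,555.30.
Line 3 (H-665, Ravia, 2,262 units, €332,559.24):
Base rate for H-665 is €1.22/unit.
H-665 has an FTA preferential rate, but origin Ravia is not Veleth; base rate stands.
Duty = 2,262 × €1.22 = €2,759.64.
Total = €11,968.33 + €12,555.30 + €2,759.64 = €27,283.27.

€27,283.27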